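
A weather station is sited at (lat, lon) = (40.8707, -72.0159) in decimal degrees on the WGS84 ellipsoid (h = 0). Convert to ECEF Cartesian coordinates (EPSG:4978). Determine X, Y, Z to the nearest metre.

WGS84: a = 6378137 m, e² = 0.006694380; N(φ) = a/√(1−e²sin²φ) = 6387297.831 m.
X = (N+h)·cosφ·cosλ = 1491277.021 m; Y = (N+h)·cosφ·sinλ = -4594016.233 m; Z = (N(1−e²)+h)·sinφ = 4151575.623 m.

X 1491277 m, Y -4594016 m, Z 4151576 m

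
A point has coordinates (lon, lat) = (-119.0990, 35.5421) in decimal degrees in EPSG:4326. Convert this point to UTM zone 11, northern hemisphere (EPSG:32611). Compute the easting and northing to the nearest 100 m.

Zone 11 central meridian λ₀ = 6×11 − 183 = -117°; Δλ = -2.0990°.
Transverse Mercator on WGS84 with k₀ = 0.9996 gives E = 309720.648 m, N = 3935189.182 m.

E 309700 m, N 3935200 m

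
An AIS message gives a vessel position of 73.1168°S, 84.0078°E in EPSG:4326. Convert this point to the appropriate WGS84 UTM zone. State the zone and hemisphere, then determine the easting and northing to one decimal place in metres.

Longitude 84.0078° lies in the 6° band [84°, 90°), giving zone 45; latitude is south of the equator, so 45S.
Zone 45 central meridian λ₀ = 6×45 − 183 = 87°; Δλ = -2.9922°.
Transverse Mercator on WGS84 with k₀ = 0.9996 gives E = 403041.019 m, N = 1884067.447 m.

Zone 45S: E 403041.0 m, N 1884067.4 m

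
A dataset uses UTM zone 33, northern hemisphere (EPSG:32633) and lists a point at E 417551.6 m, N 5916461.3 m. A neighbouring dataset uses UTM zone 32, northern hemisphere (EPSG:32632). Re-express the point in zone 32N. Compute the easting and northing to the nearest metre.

E 816462 m, N 5926308 m

UTM 33N → geographic: φ = 53.39079960°, λ = 13.76019940°.
UTM 32N (λ₀ = 9°) forward: E = 816461.520 m, N = 5926308.204 m.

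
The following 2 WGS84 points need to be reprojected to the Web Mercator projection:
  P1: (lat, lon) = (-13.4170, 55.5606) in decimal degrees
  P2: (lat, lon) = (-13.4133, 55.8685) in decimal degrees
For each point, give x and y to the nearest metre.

P1: x 6184978 m, y -1507414 m; P2: x 6219253 m, y -1506991 m

Web Mercator: x = R·λ, y = R·ln tan(π/4+φ/2), R = 6378137 m.
P1 (-13.4170°, 55.5606°) → (6184977.700, -1507414.034) m.
P2 (-13.4133°, 55.8685°) → (6219252.971, -1506990.598) m.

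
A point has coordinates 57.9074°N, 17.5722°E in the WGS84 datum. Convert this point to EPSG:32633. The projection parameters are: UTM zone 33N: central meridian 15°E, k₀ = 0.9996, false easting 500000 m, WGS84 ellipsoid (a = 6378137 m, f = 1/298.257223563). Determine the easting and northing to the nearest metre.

Zone 33 central meridian λ₀ = 6×33 − 183 = 15°; Δλ = +2.5722°.
Transverse Mercator on WGS84 with k₀ = 0.9996 gives E = 652410.721 m, N = 6421299.889 m.

E 652411 m, N 6421300 m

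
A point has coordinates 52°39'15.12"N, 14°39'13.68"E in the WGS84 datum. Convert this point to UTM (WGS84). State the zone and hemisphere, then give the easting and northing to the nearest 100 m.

Zone 33N: E 476600 m, N 5833900 m

Longitude 14.6538° lies in the 6° band [12°, 18°), giving zone 33; latitude is north of the equator, so 33N.
Zone 33 central meridian λ₀ = 6×33 − 183 = 15°; Δλ = -0.3462°.
Transverse Mercator on WGS84 with k₀ = 0.9996 gives E = 476581.226 m, N = 5833860.503 m.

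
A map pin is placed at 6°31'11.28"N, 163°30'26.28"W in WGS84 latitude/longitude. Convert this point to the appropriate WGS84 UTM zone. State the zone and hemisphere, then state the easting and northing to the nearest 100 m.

Zone 3N: E 665100 m, N 720900 m

Longitude -163.5073° lies in the 6° band [-168°, -162°), giving zone 3; latitude is north of the equator, so 3N.
Zone 3 central meridian λ₀ = 6×3 − 183 = -165°; Δλ = +1.4927°.
Transverse Mercator on WGS84 with k₀ = 0.9996 gives E = 665051.349 m, N = 720909.116 m.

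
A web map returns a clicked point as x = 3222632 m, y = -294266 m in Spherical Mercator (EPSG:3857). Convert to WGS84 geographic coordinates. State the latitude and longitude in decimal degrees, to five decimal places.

R = 6378137 m. λ = x/R = 28.94939581°.
φ = 2·arctan(exp(y/R)) − 90° = 2·arctan(0.95491) − 90° = -2.64249915°.

lat -2.64250°, lon 28.94940°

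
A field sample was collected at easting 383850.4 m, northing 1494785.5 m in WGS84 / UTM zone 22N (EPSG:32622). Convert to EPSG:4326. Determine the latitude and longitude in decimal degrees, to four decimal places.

Zone 22N: λ₀ = -51°, k₀ = 0.9996, false easting 500000 m.
Meridian distance M = (N − FN)/k₀ = 1495383.7 m.
Inverse transverse Mercator on WGS84 gives φ = 13.51900025°, λ = -52.07329996°.

lat 13.5190°, lon -52.0733°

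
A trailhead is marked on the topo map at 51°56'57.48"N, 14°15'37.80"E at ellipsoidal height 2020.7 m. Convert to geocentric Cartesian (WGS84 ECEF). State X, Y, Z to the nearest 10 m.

X 3819220 m, Y 970700 m, Z 5000920 m

WGS84: a = 6378137 m, e² = 0.006694380; N(φ) = a/√(1−e²sin²φ) = 6391416.819 m.
X = (N+h)·cosφ·cosλ = 3819221.721 m; Y = (N+h)·cosφ·sinλ = 970703.839 m; Z = (N(1−e²)+h)·sinφ = 5000919.523 m.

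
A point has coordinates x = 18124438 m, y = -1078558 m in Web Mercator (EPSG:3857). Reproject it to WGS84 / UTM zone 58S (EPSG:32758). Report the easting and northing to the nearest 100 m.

E 260200 m, N 8933300 m

Web Mercator inverse (R = 6378137 m) → φ = -9.64300232°, λ = 162.81459671°.
UTM 58S forward: E = 260177.546 m, N = 8933291.597 m.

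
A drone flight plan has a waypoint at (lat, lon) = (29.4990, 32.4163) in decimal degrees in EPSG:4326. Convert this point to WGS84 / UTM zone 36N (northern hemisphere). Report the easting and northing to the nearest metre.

E 443422 m, N 3263415 m

Zone 36 central meridian λ₀ = 6×36 − 183 = 33°; Δλ = -0.5837°.
Transverse Mercator on WGS84 with k₀ = 0.9996 gives E = 443422.355 m, N = 3263414.512 m.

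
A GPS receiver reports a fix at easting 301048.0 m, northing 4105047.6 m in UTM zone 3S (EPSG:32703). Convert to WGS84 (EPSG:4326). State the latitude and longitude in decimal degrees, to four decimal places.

lat -53.1667°, lon -167.9764°

Zone 3S: λ₀ = -165°, k₀ = 0.9996, false easting 500000 m, false northing 10000000 m.
Meridian distance M = (N − FN)/k₀ = -5897311.3 m.
Inverse transverse Mercator on WGS84 gives φ = -53.16669967°, λ = -167.97640020°.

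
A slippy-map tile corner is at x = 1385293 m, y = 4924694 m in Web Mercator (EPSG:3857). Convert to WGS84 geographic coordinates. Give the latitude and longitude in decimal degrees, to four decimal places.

R = 6378137 m. λ = x/R = 12.44429875°.
φ = 2·arctan(exp(y/R)) − 90° = 2·arctan(2.16435) − 90° = 40.40310173°.

lat 40.4031°, lon 12.4443°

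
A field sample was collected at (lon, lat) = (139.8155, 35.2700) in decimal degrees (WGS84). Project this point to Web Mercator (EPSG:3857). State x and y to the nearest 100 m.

Web Mercator is spherical with R = a = 6378137 m.
x = R·λ = 6378137 × 2.440240820 = 15564190.265 m.
y = R·ln tan(π/4 + φ/2) = 6378137 × 0.658598878 = 4200633.871 m.

x 15564200 m, y 4200600 m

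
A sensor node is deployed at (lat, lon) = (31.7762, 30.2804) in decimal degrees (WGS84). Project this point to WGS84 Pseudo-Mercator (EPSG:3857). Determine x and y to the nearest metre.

x 3370799 m, y 3733969 m

Web Mercator is spherical with R = a = 6378137 m.
x = R·λ = 6378137 × 0.528492679 = 3370798.709 m.
y = R·ln tan(π/4 + φ/2) = 6378137 × 0.585432567 = 3733969.118 m.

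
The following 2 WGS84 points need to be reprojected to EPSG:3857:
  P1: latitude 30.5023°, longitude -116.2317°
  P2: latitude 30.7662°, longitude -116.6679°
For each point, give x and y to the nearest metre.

P1: x -12938854 m, y 3568281 m; P2: x -12987411 m, y 3602423 m

Web Mercator: x = R·λ, y = R·ln tan(π/4+φ/2), R = 6378137 m.
P1 (30.5023°, -116.2317°) → (-12938853.658, 3568280.611) m.
P2 (30.7662°, -116.6679°) → (-12987411.220, 3602422.841) m.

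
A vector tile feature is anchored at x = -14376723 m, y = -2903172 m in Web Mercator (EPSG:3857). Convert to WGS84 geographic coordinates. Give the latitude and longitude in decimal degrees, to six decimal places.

R = 6378137 m. λ = x/R = -129.14830006°.
φ = 2·arctan(exp(y/R)) − 90° = 2·arctan(0.63434) − 90° = -25.22309667°.

lat -25.223097°, lon -129.148300°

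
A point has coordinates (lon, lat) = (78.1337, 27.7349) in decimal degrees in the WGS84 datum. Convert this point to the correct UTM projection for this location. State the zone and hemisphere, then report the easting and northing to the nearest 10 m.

Longitude 78.1337° lies in the 6° band [78°, 84°), giving zone 44; latitude is north of the equator, so 44N.
Zone 44 central meridian λ₀ = 6×44 − 183 = 81°; Δλ = -2.8663°.
Transverse Mercator on WGS84 with k₀ = 0.9996 gives E = 217424.186 m, N = 3071127.604 m.

Zone 44N: E 217420 m, N 3071130 m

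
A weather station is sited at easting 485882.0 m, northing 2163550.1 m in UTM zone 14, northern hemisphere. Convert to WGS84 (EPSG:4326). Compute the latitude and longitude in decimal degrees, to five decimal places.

lat 19.56680°, lon -99.13460°

Zone 14N: λ₀ = -99°, k₀ = 0.9996, false easting 500000 m.
Meridian distance M = (N − FN)/k₀ = 2164415.9 m.
Inverse transverse Mercator on WGS84 gives φ = 19.56679991°, λ = -99.13460010°.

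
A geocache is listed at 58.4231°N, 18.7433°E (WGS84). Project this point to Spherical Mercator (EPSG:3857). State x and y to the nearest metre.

Web Mercator is spherical with R = a = 6378137 m.
x = R·λ = 6378137 × 0.327132298 = 2086494.612 m.
y = R·ln tan(π/4 + φ/2) = 6378137 × 1.263178857 = 8056727.805 m.

x 2086495 m, y 8056728 m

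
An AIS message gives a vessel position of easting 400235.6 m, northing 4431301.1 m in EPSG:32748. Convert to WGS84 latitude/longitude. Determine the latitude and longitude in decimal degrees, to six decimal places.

lat -50.262000°, lon 103.600300°

Zone 48S: λ₀ = 105°, k₀ = 0.9996, false easting 500000 m, false northing 10000000 m.
Meridian distance M = (N − FN)/k₀ = -5570927.3 m.
Inverse transverse Mercator on WGS84 gives φ = -50.26200024°, λ = 103.60030002°.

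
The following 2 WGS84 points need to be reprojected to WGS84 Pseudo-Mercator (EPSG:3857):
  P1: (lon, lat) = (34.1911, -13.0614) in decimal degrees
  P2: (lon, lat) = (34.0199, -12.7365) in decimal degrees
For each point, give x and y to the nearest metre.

Web Mercator: x = R·λ, y = R·ln tan(π/4+φ/2), R = 6378137 m.
P1 (-13.0614°, 34.1911°) → (3806135.842, -1466747.947) m.
P2 (-12.7365°, 34.0199°) → (3787077.945, -1429643.880) m.

P1: x 3806136 m, y -1466748 m; P2: x 3787078 m, y -1429644 m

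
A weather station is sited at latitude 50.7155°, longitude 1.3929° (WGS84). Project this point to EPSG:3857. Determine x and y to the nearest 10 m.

Web Mercator is spherical with R = a = 6378137 m.
x = R·λ = 6378137 × 0.024310691 = 155056.919 m.
y = R·ln tan(π/4 + φ/2) = 6378137 × 1.030257335 = 6571122.425 m.

x 155060 m, y 6571120 m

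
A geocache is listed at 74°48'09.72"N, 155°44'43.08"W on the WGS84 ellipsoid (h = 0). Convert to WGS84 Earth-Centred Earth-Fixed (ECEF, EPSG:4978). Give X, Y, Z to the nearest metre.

WGS84: a = 6378137 m, e² = 0.006694380; N(φ) = a/√(1−e²sin²φ) = 6398112.207 m.
X = (N+h)·cosφ·cosλ = -1529173.422 m; Y = (N+h)·cosφ·sinλ = -688993.297 m; Z = (N(1−e²)+h)·sinφ = 6133029.326 m.

X -1529173 m, Y -688993 m, Z 6133029 m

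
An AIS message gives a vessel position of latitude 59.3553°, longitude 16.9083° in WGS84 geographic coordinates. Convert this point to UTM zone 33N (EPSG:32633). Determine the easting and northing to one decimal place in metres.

Zone 33 central meridian λ₀ = 6×33 − 183 = 15°; Δλ = +1.9083°.
Transverse Mercator on WGS84 with k₀ = 0.9996 gives E = 608495.007 m, N = 6581170.632 m.

E 608495.0 m, N 6581170.6 m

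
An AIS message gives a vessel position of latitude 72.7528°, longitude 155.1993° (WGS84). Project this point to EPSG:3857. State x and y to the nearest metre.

x 17276707 m, y 12030015 m

Web Mercator is spherical with R = a = 6378137 m.
x = R·λ = 6378137 × 2.708738782 = 17276707.047 m.
y = R·ln tan(π/4 + φ/2) = 6378137 × 1.886133057 = 12030015.035 m.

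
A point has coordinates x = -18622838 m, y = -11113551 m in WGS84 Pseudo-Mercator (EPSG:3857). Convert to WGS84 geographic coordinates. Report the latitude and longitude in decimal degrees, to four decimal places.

R = 6378137 m. λ = x/R = -167.29180009°.
φ = 2·arctan(exp(y/R)) − 90° = 2·arctan(0.17509) − 90° = -70.13729886°.

lat -70.1373°, lon -167.2918°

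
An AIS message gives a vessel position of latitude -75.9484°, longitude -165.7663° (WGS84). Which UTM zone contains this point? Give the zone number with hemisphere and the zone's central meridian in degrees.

UTM zone = ⌊(λ + 180)/6⌋ + 1; -165.7663° ∈ [-168°, -162°) → zone 3.
Hemisphere: S (φ < 0).
Central meridian λ₀ = 6×3 − 183 = -165°.

Zone 3S, central meridian -165°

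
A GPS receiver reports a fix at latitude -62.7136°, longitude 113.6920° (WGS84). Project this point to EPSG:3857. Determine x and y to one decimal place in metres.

Web Mercator is spherical with R = a = 6378137 m.
x = R·λ = 6378137 × 1.984299733 = 12656135.547 m.
y = R·ln tan(π/4 + φ/2) = 6378137 × -1.415831446 = -9030366.929 m.

x 12656135.5 m, y -9030366.9 m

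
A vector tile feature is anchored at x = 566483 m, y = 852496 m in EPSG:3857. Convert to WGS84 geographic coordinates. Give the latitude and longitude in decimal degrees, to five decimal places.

lat 7.63540°, lon 5.08880°

R = 6378137 m. λ = x/R = 5.08880337°.
φ = 2·arctan(exp(y/R)) − 90° = 2·arctan(1.14300) − 90° = 7.63540149°.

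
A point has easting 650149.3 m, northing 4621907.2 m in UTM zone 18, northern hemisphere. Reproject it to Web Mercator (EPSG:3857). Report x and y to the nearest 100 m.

Unproject from UTM 18N (λ₀ = -75°) → φ = 41.73480026°, λ = -73.19450047°.
Web Mercator (R = 6378137 m): x = -8147974.521 m, y = 5121336.220 m.

x -8148000 m, y 5121300 m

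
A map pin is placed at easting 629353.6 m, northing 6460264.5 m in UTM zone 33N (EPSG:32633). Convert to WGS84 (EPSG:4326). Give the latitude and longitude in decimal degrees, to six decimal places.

lat 58.264400°, lon 17.204900°

Zone 33N: λ₀ = 15°, k₀ = 0.9996, false easting 500000 m.
Meridian distance M = (N − FN)/k₀ = 6462849.6 m.
Inverse transverse Mercator on WGS84 gives φ = 58.26440037°, λ = 17.20490045°.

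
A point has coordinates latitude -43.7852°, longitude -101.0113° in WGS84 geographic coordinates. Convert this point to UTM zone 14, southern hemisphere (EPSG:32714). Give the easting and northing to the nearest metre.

Zone 14 central meridian λ₀ = 6×14 − 183 = -99°; Δλ = -2.0113°.
Transverse Mercator on WGS84 with k₀ = 0.9996 gives E = 338163.724 m, N = 5150018.130 m.

E 338164 m, N 5150018 m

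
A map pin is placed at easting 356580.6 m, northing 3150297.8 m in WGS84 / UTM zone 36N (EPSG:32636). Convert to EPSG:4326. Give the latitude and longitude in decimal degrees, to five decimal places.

Zone 36N: λ₀ = 33°, k₀ = 0.9996, false easting 500000 m.
Meridian distance M = (N − FN)/k₀ = 3151558.4 m.
Inverse transverse Mercator on WGS84 gives φ = 28.47140023°, λ = 31.53499979°.

lat 28.47140°, lon 31.53500°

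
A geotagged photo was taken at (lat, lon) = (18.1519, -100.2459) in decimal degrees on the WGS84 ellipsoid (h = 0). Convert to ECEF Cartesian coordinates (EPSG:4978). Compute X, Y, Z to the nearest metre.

WGS84: a = 6378137 m, e² = 0.006694380; N(φ) = a/√(1−e²sin²φ) = 6380210.032 m.
X = (N+h)·cosφ·cosλ = -1078389.995 m; Y = (N+h)·cosφ·sinλ = -5966012.856 m; Z = (N(1−e²)+h)·sinφ = 1974367.190 m.

X -1078390 m, Y -5966013 m, Z 1974367 m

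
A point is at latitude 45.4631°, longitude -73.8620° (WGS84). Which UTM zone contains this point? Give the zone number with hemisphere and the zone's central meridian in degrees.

UTM zone = ⌊(λ + 180)/6⌋ + 1; -73.8620° ∈ [-78°, -72°) → zone 18.
Hemisphere: N (φ ≥ 0).
Central meridian λ₀ = 6×18 − 183 = -75°.

Zone 18N, central meridian -75°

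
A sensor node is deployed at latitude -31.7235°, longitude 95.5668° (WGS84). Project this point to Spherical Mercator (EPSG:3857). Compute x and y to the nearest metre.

Web Mercator is spherical with R = a = 6378137 m.
x = R·λ = 6378137 × 1.667955316 = 10638447.513 m.
y = R·ln tan(π/4 + φ/2) = 6378137 × -0.584350913 = -3727070.179 m.

x 10638448 m, y -3727070 m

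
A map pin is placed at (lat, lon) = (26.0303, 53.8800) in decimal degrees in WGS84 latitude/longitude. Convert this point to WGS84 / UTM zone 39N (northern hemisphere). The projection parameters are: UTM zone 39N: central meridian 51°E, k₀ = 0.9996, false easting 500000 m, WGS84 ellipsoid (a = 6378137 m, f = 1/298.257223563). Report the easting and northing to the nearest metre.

E 788225 m, N 2882220 m

Zone 39 central meridian λ₀ = 6×39 − 183 = 51°; Δλ = +2.8800°.
Transverse Mercator on WGS84 with k₀ = 0.9996 gives E = 788224.848 m, N = 2882220.102 m.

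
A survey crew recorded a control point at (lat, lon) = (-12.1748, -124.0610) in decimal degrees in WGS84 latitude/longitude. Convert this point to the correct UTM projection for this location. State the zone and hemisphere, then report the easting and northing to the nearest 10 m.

Zone 10S: E 384570 m, N 8653890 m

Longitude -124.0610° lies in the 6° band [-126°, -120°), giving zone 10; latitude is south of the equator, so 10S.
Zone 10 central meridian λ₀ = 6×10 − 183 = -123°; Δλ = -1.0610°.
Transverse Mercator on WGS84 with k₀ = 0.9996 gives E = 384569.408 m, N = 8653891.785 m.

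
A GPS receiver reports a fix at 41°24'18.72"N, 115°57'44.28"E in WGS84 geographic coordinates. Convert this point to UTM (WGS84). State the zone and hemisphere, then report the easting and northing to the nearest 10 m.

Longitude 115.9623° lies in the 6° band [114°, 120°), giving zone 50; latitude is north of the equator, so 50N.
Zone 50 central meridian λ₀ = 6×50 − 183 = 117°; Δλ = -1.0377°.
Transverse Mercator on WGS84 with k₀ = 0.9996 gives E = 413263.894 m, N = 4584259.205 m.

Zone 50N: E 413260 m, N 4584260 m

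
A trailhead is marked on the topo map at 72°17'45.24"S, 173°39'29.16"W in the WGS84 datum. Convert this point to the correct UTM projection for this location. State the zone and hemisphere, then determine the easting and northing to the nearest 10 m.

Zone 2S: E 409800 m, N 1976070 m

Longitude -173.6581° lies in the 6° band [-174°, -168°), giving zone 2; latitude is south of the equator, so 2S.
Zone 2 central meridian λ₀ = 6×2 − 183 = -171°; Δλ = -2.6581°.
Transverse Mercator on WGS84 with k₀ = 0.9996 gives E = 409804.843 m, N = 1976068.301 m.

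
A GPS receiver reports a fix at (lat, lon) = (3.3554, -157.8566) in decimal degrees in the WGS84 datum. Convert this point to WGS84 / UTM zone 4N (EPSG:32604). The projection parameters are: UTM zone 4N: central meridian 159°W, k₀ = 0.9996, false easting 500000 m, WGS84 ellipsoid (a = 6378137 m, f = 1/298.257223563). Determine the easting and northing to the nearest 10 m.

Zone 4 central meridian λ₀ = 6×4 − 183 = -159°; Δλ = +1.1434°.
Transverse Mercator on WGS84 with k₀ = 0.9996 gives E = 627023.564 m, N = 370950.962 m.

E 627020 m, N 370950 m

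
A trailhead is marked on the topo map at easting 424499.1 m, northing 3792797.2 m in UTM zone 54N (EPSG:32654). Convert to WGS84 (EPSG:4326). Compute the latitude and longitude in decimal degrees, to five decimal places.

Zone 54N: λ₀ = 141°, k₀ = 0.9996, false easting 500000 m.
Meridian distance M = (N − FN)/k₀ = 3794314.9 m.
Inverse transverse Mercator on WGS84 gives φ = 34.27359983°, λ = 140.17980042°.

lat 34.27360°, lon 140.17980°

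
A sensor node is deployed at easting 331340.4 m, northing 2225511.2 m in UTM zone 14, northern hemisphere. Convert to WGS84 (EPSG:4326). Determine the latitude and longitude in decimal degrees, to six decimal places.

lat 20.119400°, lon -100.613400°

Zone 14N: λ₀ = -99°, k₀ = 0.9996, false easting 500000 m.
Meridian distance M = (N − FN)/k₀ = 2226401.8 m.
Inverse transverse Mercator on WGS84 gives φ = 20.11940017°, λ = -100.61340011°.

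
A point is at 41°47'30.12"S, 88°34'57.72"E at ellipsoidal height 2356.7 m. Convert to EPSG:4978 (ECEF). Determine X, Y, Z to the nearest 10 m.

X 117840 m, Y 4762750 m, Z -4229950 m

WGS84: a = 6378137 m, e² = 0.006694380; N(φ) = a/√(1−e²sin²φ) = 6387639.674 m.
X = (N+h)·cosφ·cosλ = 117838.006 m; Y = (N+h)·cosφ·sinλ = 4762748.346 m; Z = (N(1−e²)+h)·sinφ = -4229952.790 m.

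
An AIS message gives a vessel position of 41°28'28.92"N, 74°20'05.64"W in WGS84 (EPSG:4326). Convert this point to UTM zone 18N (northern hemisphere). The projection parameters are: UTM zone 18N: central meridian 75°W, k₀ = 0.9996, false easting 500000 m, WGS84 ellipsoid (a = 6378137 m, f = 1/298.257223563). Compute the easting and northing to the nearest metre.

Zone 18 central meridian λ₀ = 6×18 − 183 = -75°; Δλ = +0.6651°.
Transverse Mercator on WGS84 with k₀ = 0.9996 gives E = 555532.843 m, N = 4591668.916 m.

E 555533 m, N 4591669 m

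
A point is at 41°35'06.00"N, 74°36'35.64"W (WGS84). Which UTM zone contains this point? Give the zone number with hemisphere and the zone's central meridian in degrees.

Zone 18N, central meridian -75°

UTM zone = ⌊(λ + 180)/6⌋ + 1; -74.6099° ∈ [-78°, -72°) → zone 18.
Hemisphere: N (φ ≥ 0).
Central meridian λ₀ = 6×18 − 183 = -75°.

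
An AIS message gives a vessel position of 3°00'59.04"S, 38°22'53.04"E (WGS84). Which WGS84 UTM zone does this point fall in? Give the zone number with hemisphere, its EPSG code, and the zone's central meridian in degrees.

UTM zone = ⌊(λ + 180)/6⌋ + 1; 38.3814° ∈ [36°, 42°) → zone 37.
Hemisphere: S (φ < 0).
Central meridian λ₀ = 6×37 − 183 = 39°.
EPSG code: 32737.

Zone 37S (EPSG:32737), central meridian 39°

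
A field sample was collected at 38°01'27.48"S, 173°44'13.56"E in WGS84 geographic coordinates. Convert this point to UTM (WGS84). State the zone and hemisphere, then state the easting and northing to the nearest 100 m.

Longitude 173.7371° lies in the 6° band [168°, 174°), giving zone 59; latitude is south of the equator, so 59S.
Zone 59 central meridian λ₀ = 6×59 − 183 = 171°; Δλ = +2.7371°.
Transverse Mercator on WGS84 with k₀ = 0.9996 gives E = 740252.993 m, N = 5787952.360 m.

Zone 59S: E 740300 m, N 5788000 m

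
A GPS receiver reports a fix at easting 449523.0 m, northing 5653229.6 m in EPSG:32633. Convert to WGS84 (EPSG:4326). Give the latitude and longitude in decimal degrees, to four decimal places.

lat 51.0284°, lon 14.2802°

Zone 33N: λ₀ = 15°, k₀ = 0.9996, false easting 500000 m.
Meridian distance M = (N − FN)/k₀ = 5655491.8 m.
Inverse transverse Mercator on WGS84 gives φ = 51.02840003°, λ = 14.28019944°.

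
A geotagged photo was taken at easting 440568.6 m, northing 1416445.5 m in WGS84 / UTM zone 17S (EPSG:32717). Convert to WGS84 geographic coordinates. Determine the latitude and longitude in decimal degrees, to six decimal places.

lat -77.318600°, lon -83.425799°

Zone 17S: λ₀ = -81°, k₀ = 0.9996, false easting 500000 m, false northing 10000000 m.
Meridian distance M = (N − FN)/k₀ = -8586989.3 m.
Inverse transverse Mercator on WGS84 gives φ = -77.31860004°, λ = -83.42579907°.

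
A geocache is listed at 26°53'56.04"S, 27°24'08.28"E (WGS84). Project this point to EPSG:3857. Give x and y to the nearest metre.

x 3050410 m, y -3110846 m

Web Mercator is spherical with R = a = 6378137 m.
x = R·λ = 6378137 × 0.478260358 = 3050410.083 m.
y = R·ln tan(π/4 + φ/2) = 6378137 × -0.487735887 = -3110846.308 m.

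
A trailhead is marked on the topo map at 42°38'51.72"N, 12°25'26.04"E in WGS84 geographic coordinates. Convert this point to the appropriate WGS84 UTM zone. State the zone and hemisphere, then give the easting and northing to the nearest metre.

Zone 33N: E 288825 m, N 4724911 m

Longitude 12.4239° lies in the 6° band [12°, 18°), giving zone 33; latitude is north of the equator, so 33N.
Zone 33 central meridian λ₀ = 6×33 − 183 = 15°; Δλ = -2.5761°.
Transverse Mercator on WGS84 with k₀ = 0.9996 gives E = 288824.748 m, N = 4724911.114 m.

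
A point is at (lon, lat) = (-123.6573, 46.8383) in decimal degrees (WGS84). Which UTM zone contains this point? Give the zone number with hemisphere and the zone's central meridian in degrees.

UTM zone = ⌊(λ + 180)/6⌋ + 1; -123.6573° ∈ [-126°, -120°) → zone 10.
Hemisphere: N (φ ≥ 0).
Central meridian λ₀ = 6×10 − 183 = -123°.

Zone 10N, central meridian -123°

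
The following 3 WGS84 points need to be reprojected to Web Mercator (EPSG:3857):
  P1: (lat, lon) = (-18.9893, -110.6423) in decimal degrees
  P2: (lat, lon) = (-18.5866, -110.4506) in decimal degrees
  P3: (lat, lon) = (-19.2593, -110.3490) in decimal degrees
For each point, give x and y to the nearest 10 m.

P1: x -12316640 m, y -2153680 m; P2: x -12295300 m, y -2106320 m; P3: x -12283990 m, y -2185490 m

Web Mercator: x = R·λ, y = R·ln tan(π/4+φ/2), R = 6378137 m.
P1 (-18.9893°, -110.6423°) → (-12316644.496, -2153676.204) m.
P2 (-18.5866°, -110.4506°) → (-12295304.550, -2106324.702) m.
P3 (-19.2593°, -110.3490°) → (-12283994.490, -2185488.204) m.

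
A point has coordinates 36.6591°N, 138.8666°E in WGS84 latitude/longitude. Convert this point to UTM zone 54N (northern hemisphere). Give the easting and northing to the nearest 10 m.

Zone 54 central meridian λ₀ = 6×54 − 183 = 141°; Δλ = -2.1334°.
Transverse Mercator on WGS84 with k₀ = 0.9996 gives E = 309321.644 m, N = 4059176.379 m.

E 309320 m, N 4059180 m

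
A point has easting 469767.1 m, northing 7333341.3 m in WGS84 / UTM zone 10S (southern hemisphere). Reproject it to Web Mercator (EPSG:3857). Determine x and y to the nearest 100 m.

x -13725400 m, y -2767100 m

Unproject from UTM 10S (λ₀ = -123°) → φ = -24.11200043°, λ = -123.29750010°.
Web Mercator (R = 6378137 m): x = -13725414.927 m, y = -2767061.800 m.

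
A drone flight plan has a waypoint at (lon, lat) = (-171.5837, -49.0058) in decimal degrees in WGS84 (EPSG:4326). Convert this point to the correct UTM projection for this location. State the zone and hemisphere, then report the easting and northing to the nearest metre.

Longitude -171.5837° lies in the 6° band [-174°, -168°), giving zone 2; latitude is south of the equator, so 2S.
Zone 2 central meridian λ₀ = 6×2 − 183 = -171°; Δλ = -0.5837°.
Transverse Mercator on WGS84 with k₀ = 0.9996 gives E = 457311.768 m, N = 4571735.337 m.

Zone 2S: E 457312 m, N 4571735 m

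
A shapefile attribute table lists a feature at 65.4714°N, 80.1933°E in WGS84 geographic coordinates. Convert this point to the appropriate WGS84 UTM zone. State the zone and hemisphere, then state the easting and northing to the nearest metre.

Longitude 80.1933° lies in the 6° band [78°, 84°), giving zone 44; latitude is north of the equator, so 44N.
Zone 44 central meridian λ₀ = 6×44 − 183 = 81°; Δλ = -0.8067°.
Transverse Mercator on WGS84 with k₀ = 0.9996 gives E = 462631.220 m, N = 7261232.172 m.

Zone 44N: E 462631 m, N 7261232 m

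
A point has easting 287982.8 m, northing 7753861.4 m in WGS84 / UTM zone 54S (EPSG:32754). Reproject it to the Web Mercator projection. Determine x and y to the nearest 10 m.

Unproject from UTM 54S (λ₀ = 141°) → φ = -20.30140014°, λ = 138.96960005°.
Web Mercator (R = 6378137 m): x = 15470025.113 m, y = -2308770.301 m.

x 15470030 m, y -2308770 m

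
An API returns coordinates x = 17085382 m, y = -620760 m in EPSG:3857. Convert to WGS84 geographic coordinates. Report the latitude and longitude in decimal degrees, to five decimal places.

R = 6378137 m. λ = x/R = 153.48059786°.
φ = 2·arctan(exp(y/R)) − 90° = 2·arctan(0.90726) − 90° = -5.56759913°.

lat -5.56760°, lon 153.48060°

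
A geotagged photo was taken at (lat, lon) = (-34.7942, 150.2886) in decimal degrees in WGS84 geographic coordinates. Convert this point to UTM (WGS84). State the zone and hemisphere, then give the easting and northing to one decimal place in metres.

Longitude 150.2886° lies in the 6° band [150°, 156°), giving zone 56; latitude is south of the equator, so 56S.
Zone 56 central meridian λ₀ = 6×56 − 183 = 153°; Δλ = -2.7114°.
Transverse Mercator on WGS84 with k₀ = 0.9996 gives E = 251929.834 m, N = 6146428.077 m.

Zone 56S: E 251929.8 m, N 6146428.1 m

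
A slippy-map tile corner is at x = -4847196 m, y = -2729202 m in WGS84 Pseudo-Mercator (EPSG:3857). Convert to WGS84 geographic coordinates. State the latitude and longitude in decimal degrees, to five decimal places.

R = 6378137 m. λ = x/R = -43.54310252°.
φ = 2·arctan(exp(y/R)) − 90° = 2·arctan(0.65188) − 90° = -23.80119912°.

lat -23.80120°, lon -43.54310°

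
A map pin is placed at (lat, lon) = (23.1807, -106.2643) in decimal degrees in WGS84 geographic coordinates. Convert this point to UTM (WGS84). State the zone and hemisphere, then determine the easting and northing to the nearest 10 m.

Longitude -106.2643° lies in the 6° band [-108°, -102°), giving zone 13; latitude is north of the equator, so 13N.
Zone 13 central meridian λ₀ = 6×13 − 183 = -105°; Δλ = -1.2643°.
Transverse Mercator on WGS84 with k₀ = 0.9996 gives E = 370598.419 m, N = 2564085.481 m.

Zone 13N: E 370600 m, N 2564090 m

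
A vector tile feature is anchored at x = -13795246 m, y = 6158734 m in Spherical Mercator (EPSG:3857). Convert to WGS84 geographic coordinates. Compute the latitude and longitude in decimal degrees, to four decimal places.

lat 48.3109°, lon -123.9248°

R = 6378137 m. λ = x/R = -123.92480330°.
φ = 2·arctan(exp(y/R)) − 90° = 2·arctan(2.62637) − 90° = 48.31089849°.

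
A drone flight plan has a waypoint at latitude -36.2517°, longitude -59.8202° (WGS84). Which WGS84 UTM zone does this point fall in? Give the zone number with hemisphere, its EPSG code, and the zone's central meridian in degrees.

Zone 21S (EPSG:32721), central meridian -57°

UTM zone = ⌊(λ + 180)/6⌋ + 1; -59.8202° ∈ [-60°, -54°) → zone 21.
Hemisphere: S (φ < 0).
Central meridian λ₀ = 6×21 − 183 = -57°.
EPSG code: 32721.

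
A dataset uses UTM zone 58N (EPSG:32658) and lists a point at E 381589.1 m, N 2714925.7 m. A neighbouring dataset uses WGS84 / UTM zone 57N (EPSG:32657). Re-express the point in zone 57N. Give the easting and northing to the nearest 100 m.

E 989700 m, N 2723000 m

UTM 58N → geographic: φ = 24.54369998°, λ = 163.83090023°.
UTM 57N (λ₀ = 159°) forward: E = 989652.185 m, N = 2723012.163 m.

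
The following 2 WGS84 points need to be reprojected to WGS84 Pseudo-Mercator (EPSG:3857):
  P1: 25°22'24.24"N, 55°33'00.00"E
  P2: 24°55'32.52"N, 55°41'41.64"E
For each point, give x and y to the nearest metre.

Web Mercator: x = R·λ, y = R·ln tan(π/4+φ/2), R = 6378137 m.
P1 (25.3734°, 55.5500°) → (6183797.714, 2921678.557) m.
P2 (24.9257°, 55.6949°) → (6199927.908, 2866621.299) m.

P1: x 6183798 m, y 2921679 m; P2: x 6199928 m, y 2866621 m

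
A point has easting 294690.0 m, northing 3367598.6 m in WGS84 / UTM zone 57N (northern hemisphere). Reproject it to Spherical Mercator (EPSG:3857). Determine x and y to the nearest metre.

x 17461842 m, y 3558039 m

Unproject from UTM 57N (λ₀ = 159°) → φ = 30.42299977°, λ = 156.86239987°.
Web Mercator (R = 6378137 m): x = 17461842.478 m, y = 3558039.226 m.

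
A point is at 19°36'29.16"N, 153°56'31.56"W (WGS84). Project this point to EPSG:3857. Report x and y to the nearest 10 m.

x -17136760 m, y 2226660 m

Web Mercator is spherical with R = a = 6378137 m.
x = R·λ = 6378137 × -2.686796502 = -17136756.184 m.
y = R·ln tan(π/4 + φ/2) = 6378137 × 0.349108576 = 2226662.325 m.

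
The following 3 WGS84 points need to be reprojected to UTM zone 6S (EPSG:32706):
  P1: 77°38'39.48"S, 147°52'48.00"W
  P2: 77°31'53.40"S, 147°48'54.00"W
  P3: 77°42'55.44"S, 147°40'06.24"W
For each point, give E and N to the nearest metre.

P1: E 478980 m, N 1381169 m; P2: E 480358 m, N 1393778 m; P3: E 484125 m, N 1373301 m

UTM zone 6S: λ₀ = -147°, k₀ = 0.9996.
P1 (-77.6443°, -147.8800°) → (478980.151, 1381168.526) m.
P2 (-77.5315°, -147.8150°) → (480357.784, 1393777.965) m.
P3 (-77.7154°, -147.6684°) → (484124.658, 1373301.118) m.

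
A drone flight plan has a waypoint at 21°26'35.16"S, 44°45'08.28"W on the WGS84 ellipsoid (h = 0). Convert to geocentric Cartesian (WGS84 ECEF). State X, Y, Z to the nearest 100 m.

WGS84: a = 6378137 m, e² = 0.006694380; N(φ) = a/√(1−e²sin²φ) = 6380992.115 m.
X = (N+h)·cosφ·cosλ = 4217840.923 m; Y = (N+h)·cosφ·sinλ = -4181528.705 m; Z = (N(1−e²)+h)·sinφ = -2317128.032 m.

X 4217800 m, Y -4181500 m, Z -2317100 m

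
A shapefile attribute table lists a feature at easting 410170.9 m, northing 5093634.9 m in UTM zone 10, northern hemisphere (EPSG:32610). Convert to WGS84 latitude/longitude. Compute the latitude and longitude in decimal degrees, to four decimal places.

Zone 10N: λ₀ = -123°, k₀ = 0.9996, false easting 500000 m.
Meridian distance M = (N − FN)/k₀ = 5095673.2 m.
Inverse transverse Mercator on WGS84 gives φ = 45.99040029°, λ = -124.15990040°.

lat 45.9904°, lon -124.1599°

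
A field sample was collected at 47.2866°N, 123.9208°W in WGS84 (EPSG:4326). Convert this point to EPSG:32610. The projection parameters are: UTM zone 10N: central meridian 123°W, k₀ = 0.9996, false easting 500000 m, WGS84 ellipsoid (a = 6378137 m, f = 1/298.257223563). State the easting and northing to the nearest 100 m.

Zone 10 central meridian λ₀ = 6×10 − 183 = -123°; Δλ = -0.9208°.
Transverse Mercator on WGS84 with k₀ = 0.9996 gives E = 430371.103 m, N = 5237424.844 m.

E 430400 m, N 5237400 m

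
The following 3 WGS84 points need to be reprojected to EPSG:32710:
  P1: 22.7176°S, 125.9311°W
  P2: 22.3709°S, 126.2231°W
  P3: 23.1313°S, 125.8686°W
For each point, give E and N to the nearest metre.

UTM zone 10S: λ₀ = -123°, k₀ = 0.9996.
P1 (-22.7176°, -125.9311°) → (198902.364, 7484765.197) m.
P2 (-22.3709°, -126.2231°) → (168055.753, 7522562.609) m.
P3 (-23.1313°, -125.8686°) → (206221.162, 7439054.561) m.

P1: E 198902 m, N 7484765 m; P2: E 168056 m, N 7522563 m; P3: E 206221 m, N 7439055 m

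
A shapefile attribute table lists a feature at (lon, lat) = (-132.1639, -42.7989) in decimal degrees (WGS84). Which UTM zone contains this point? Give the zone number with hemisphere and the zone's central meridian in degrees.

Zone 8S, central meridian -135°

UTM zone = ⌊(λ + 180)/6⌋ + 1; -132.1639° ∈ [-138°, -132°) → zone 8.
Hemisphere: S (φ < 0).
Central meridian λ₀ = 6×8 − 183 = -135°.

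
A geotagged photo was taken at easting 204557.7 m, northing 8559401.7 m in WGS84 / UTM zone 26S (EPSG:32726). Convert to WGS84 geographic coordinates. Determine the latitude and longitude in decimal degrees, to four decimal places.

Zone 26S: λ₀ = -27°, k₀ = 0.9996, false easting 500000 m, false northing 10000000 m.
Meridian distance M = (N − FN)/k₀ = -1441174.8 m.
Inverse transverse Mercator on WGS84 gives φ = -13.01700027°, λ = -29.72370007°.

lat -13.0170°, lon -29.7237°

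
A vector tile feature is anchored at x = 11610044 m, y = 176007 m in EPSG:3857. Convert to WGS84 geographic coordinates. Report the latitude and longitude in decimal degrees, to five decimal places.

R = 6378137 m. λ = x/R = 104.29479975°.
φ = 2·arctan(exp(y/R)) − 90° = 2·arctan(1.02798) − 90° = 1.58089715°.

lat 1.58090°, lon 104.29480°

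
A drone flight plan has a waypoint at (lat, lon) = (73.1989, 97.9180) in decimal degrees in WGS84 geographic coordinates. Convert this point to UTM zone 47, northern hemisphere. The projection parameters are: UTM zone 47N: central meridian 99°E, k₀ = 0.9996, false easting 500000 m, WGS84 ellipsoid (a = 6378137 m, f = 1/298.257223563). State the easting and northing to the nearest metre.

Zone 47 central meridian λ₀ = 6×47 − 183 = 99°; Δλ = -1.0820°.
Transverse Mercator on WGS84 with k₀ = 0.9996 gives E = 465092.980 m, N = 8122983.427 m.

E 465093 m, N 8122983 m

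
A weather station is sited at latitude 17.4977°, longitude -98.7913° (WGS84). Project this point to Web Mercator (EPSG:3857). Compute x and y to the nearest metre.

Web Mercator is spherical with R = a = 6378137 m.
x = R·λ = 6378137 × -1.724233457 = -10997397.211 m.
y = R·ln tan(π/4 + φ/2) = 6378137 × 0.310253298 = 1978838.041 m.

x -10997397 m, y 1978838 m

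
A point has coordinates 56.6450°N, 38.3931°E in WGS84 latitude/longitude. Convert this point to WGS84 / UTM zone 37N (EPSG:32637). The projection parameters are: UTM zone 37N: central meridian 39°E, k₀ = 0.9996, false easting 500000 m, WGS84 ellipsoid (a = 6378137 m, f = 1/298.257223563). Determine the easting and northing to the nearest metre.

E 462782 m, N 6278035 m

Zone 37 central meridian λ₀ = 6×37 − 183 = 39°; Δλ = -0.6069°.
Transverse Mercator on WGS84 with k₀ = 0.9996 gives E = 462782.057 m, N = 6278034.756 m.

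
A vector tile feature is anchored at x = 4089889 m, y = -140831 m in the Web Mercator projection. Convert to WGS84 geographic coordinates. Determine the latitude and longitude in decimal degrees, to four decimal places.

R = 6378137 m. λ = x/R = 36.74009799°.
φ = 2·arctan(exp(y/R)) − 90° = 2·arctan(0.97816) − 90° = -1.26500361°.

lat -1.2650°, lon 36.7401°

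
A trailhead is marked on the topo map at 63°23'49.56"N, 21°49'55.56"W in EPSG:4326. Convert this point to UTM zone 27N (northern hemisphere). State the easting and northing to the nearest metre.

E 458426 m, N 7030104 m

Zone 27 central meridian λ₀ = 6×27 − 183 = -21°; Δλ = -0.8321°.
Transverse Mercator on WGS84 with k₀ = 0.9996 gives E = 458426.420 m, N = 7030104.114 m.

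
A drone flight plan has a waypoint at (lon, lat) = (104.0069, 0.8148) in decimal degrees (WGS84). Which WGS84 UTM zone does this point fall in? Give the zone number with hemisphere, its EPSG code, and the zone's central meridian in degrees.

UTM zone = ⌊(λ + 180)/6⌋ + 1; 104.0069° ∈ [102°, 108°) → zone 48.
Hemisphere: N (φ ≥ 0).
Central meridian λ₀ = 6×48 − 183 = 105°.
EPSG code: 32648.

Zone 48N (EPSG:32648), central meridian 105°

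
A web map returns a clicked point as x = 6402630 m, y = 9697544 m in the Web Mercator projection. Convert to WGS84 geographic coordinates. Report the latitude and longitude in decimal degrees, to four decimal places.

lat 65.3364°, lon 57.5158°

R = 6378137 m. λ = x/R = 57.51580388°.
φ = 2·arctan(exp(y/R)) − 90° = 2·arctan(4.57422) − 90° = 65.33640068°.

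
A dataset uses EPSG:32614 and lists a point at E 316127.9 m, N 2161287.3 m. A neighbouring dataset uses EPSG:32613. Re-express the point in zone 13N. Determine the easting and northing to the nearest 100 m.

UTM 14N → geographic: φ = 19.53790018°, λ = -100.75250024°.
UTM 13N (λ₀ = -105°) forward: E = 945912.076 m, N = 2165881.385 m.

E 945900 m, N 2165900 m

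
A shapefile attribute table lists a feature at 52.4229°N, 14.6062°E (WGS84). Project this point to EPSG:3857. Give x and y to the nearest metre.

x 1625955 m, y 6876955 m

Web Mercator is spherical with R = a = 6378137 m.
x = R·λ = 6378137 × 0.254926281 = 1625954.746 m.
y = R·ln tan(π/4 + φ/2) = 6378137 × 1.078207537 = 6876955.387 m.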